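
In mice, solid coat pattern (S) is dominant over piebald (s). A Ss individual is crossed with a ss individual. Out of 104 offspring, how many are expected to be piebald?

Punnett square for Ss × ss:
Offspring genotypes: 2 Ss, 2 ss
solid: 2, piebald: 2
piebald: 2 out of 4 → fraction 1/2
Expected count = 1/2 × 104 = 52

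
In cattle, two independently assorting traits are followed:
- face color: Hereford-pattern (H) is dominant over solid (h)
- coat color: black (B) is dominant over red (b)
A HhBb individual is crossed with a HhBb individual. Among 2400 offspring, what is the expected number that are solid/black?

Dihybrid cross HhBb × HhBb — consider each gene separately:
face color: Hh × Hh → 1 HH, 2 Hh, 1 hh → 3 H_ : 1 hh (out of 4)
coat color: Bb × Bb → 1 BB, 2 Bb, 1 bb → 3 B_ : 1 bb (out of 4)
Combine (counts out of 4 × 4 = 16): Hereford-pattern/black (H_B_) = 3×3 = 9; Hereford-pattern/red (H_bb) = 3×1 = 3; solid/black (hhB_) = 1×3 = 3; solid/red (hhbb) = 1×1 = 1
Phenotype counts (out of 16): 9 Hereford-pattern/black, 3 Hereford-pattern/red, 3 solid/black, 1 solid/red
solid/black: 3 out of 16 → fraction 3/16
Expected count = 3/16 × 2400 = 450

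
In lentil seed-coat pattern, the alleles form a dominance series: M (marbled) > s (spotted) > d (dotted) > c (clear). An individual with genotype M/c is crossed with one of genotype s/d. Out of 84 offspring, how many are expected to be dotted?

Cross: M/c × s/d
Allele dominance: M > s > d > c
Offspring genotypes: 1 M/s, 1 M/d, 1 s/c, 1 d/c
Phenotype counts: 2 marbled, 1 spotted, 1 dotted
dotted: 1 out of 4 → fraction 1/4
Expected count = 1/4 × 84 = 21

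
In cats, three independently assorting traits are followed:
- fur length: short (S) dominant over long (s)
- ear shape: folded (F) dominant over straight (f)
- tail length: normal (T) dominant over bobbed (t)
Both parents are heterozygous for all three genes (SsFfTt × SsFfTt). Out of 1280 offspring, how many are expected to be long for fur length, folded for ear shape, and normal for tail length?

Trihybrid cross: SsFfTt × SsFfTt
Each trait segregates independently with a 3:1 phenotypic ratio, so each gene contributes 3/4 (dominant) or 1/4 (recessive).
Target: long (fur length), folded (ear shape), normal (tail length)
Probability = product of independent per-trait probabilities
= 1/4 × 3/4 × 3/4 = 9/64
Expected count = 9/64 × 1280 = 180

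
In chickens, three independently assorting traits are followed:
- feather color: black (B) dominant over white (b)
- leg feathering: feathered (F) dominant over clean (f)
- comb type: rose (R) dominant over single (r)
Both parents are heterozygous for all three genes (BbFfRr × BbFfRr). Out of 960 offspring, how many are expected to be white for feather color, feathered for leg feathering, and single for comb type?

Trihybrid cross: BbFfRr × BbFfRr
Each trait segregates independently with a 3:1 phenotypic ratio, so each gene contributes 3/4 (dominant) or 1/4 (recessive).
Target: white (feather color), feathered (leg feathering), single (comb type)
Probability = product of independent per-trait probabilities
= 1/4 × 3/4 × 1/4 = 3/64
Expected count = 3/64 × 960 = 45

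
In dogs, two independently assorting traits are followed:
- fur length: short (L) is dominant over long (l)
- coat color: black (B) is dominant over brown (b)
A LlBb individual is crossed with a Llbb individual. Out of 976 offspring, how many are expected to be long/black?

Dihybrid cross LlBb × Llbb — consider each gene separately:
fur length: Ll × Ll → 1 LL, 2 Ll, 1 ll → 3 L_ : 1 ll (out of 4)
coat color: Bb × bb → 2 Bb, 2 bb → 2 B_ : 2 bb (out of 4)
Combine (counts out of 4 × 4 = 16): short/black (L_B_) = 3×2 = 6; short/brown (L_bb) = 3×2 = 6; long/black (llB_) = 1×2 = 2; long/brown (llbb) = 1×2 = 2
Phenotype counts (out of 16): 6 short/black, 6 short/brown, 2 long/black, 2 long/brown
long/black: 2 out of 16 → fraction 1/8
Expected count = 1/8 × 976 = 122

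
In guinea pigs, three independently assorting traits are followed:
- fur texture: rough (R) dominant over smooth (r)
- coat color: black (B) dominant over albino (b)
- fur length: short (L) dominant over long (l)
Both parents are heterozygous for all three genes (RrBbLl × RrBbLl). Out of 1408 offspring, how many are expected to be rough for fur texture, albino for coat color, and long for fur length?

Trihybrid cross: RrBbLl × RrBbLl
Each trait segregates independently with a 3:1 phenotypic ratio, so each gene contributes 3/4 (dominant) or 1/4 (recessive).
Target: rough (fur texture), albino (coat color), long (fur length)
Probability = product of independent per-trait probabilities
= 3/4 × 1/4 × 1/4 = 3/64
Expected count = 3/64 × 1408 = 66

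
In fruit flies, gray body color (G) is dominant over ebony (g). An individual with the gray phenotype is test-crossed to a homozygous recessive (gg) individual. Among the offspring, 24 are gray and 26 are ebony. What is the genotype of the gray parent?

Test cross: ? × gg
Offspring: 24 gray, 26 ebony — approximately 1:1.
A 1:1 ratio in a test cross indicates the unknown parent is heterozygous (Gg).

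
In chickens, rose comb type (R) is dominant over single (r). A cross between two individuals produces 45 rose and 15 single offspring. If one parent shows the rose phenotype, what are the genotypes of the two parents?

Observed offspring: 45 rose, 15 single
The observed ratio simplifies to 3:1. Single (rr) offspring appear, so each parent must contribute one r allele. The parent stated to show rose carries R, so it is Rr. The other parent is then either Rr or rr: Rr × rr would give a 1:1 split, whereas Rr × Rr gives 3:1 — matching the data. So both parents are heterozygous (Rr × Rr).
Parent genotypes: Rr × Rr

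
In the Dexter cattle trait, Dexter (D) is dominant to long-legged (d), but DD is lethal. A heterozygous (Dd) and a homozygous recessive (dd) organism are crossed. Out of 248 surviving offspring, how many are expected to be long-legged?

Cross: Dd × dd
Punnett square offspring (before lethality): 2 Dd, 2 dd
No DD offspring are produced in this cross.
long-legged: 2 out of 4 → fraction 1/2
Expected count = 1/2 × 248 = 124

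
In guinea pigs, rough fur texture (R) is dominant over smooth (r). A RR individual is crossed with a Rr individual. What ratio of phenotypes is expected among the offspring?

Punnett square for RR × Rr:
Offspring genotypes: 2 RR, 2 Rr
rough: 4, smooth: 0
Ratio: all rough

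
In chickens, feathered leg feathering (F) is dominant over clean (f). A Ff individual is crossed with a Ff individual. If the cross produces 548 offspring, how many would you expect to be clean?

Punnett square for Ff × Ff:
Offspring genotypes: 1 FF, 2 Ff, 1 ff
feathered: 3, clean: 1
clean: 1 out of 4 → fraction 1/4
Expected count = 1/4 × 548 = 137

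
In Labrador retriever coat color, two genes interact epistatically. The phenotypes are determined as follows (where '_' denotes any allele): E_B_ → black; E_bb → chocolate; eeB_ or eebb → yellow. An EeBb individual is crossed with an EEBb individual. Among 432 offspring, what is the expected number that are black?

Cross: EeBb × EEBb — consider each gene separately:
E gene: Ee × EE → 2 EE, 2 Ee → 4 E_ (out of 4)
B gene: Bb × Bb → 1 BB, 2 Bb, 1 bb → 3 B_ : 1 bb (out of 4)
Genotype classes (out of 4 × 4 = 16): E_B_ = 4×3 = 12; E_bb = 4×1 = 4
Apply the phenotype rules: E_B_ (12) → black; E_bb (4) → chocolate
Phenotype counts (out of 16): 12 black, 4 chocolate
black: 12 out of 16 → fraction 3/4
Expected count = 3/4 × 432 = 324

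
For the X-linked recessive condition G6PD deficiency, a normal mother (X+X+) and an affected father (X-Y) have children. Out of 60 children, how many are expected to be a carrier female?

Cross: X+X+ × X-Y
Offspring: 2 X+X-, 2 X+Y
Probability of a carrier female: 2/4 = 1/2
Expected count = 1/2 × 60 = 30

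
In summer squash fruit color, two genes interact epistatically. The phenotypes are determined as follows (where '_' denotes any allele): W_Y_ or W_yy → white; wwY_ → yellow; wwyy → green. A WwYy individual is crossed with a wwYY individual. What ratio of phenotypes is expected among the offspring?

Cross: WwYy × wwYY — consider each gene separately:
W gene: Ww × ww → 2 Ww, 2 ww → 2 W_ : 2 ww (out of 4)
Y gene: Yy × YY → 2 YY, 2 Yy → 4 Y_ (out of 4)
Genotype classes (out of 4 × 4 = 16): W_Y_ = 2×4 = 8; wwY_ = 2×4 = 8
Apply the phenotype rules: W_Y_ (8) → white; wwY_ (8) → yellow
Phenotype counts (out of 16): 8 white, 8 yellow
Ratio: 1 white : 1 yellow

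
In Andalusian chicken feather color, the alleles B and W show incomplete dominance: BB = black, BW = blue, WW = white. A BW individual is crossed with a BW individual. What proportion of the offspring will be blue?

Punnett square for BW × BW:
Offspring genotypes: 1 BB, 2 BW, 1 WW
Phenotype counts: 1 black, 2 blue, 1 white
blue: 2 out of 4
Probability: 2/4 = 1/2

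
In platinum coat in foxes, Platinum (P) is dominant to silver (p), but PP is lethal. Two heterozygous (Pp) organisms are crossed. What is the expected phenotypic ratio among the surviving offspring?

Cross: Pp × Pp
Punnett square offspring (before lethality): 1 PP, 2 Pp, 1 pp
The PP genotype is lethal (embryos die); surviving offspring: 2 Pp, 1 pp
Ratio: 2 platinum : 1 silver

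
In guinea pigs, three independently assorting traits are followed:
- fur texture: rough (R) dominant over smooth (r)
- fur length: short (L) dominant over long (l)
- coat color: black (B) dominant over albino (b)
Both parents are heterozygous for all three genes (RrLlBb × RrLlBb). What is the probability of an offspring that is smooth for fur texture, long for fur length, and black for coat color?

Trihybrid cross: RrLlBb × RrLlBb
Each trait segregates independently with a 3:1 phenotypic ratio, so each gene contributes 3/4 (dominant) or 1/4 (recessive).
Target: smooth (fur texture), long (fur length), black (coat color)
Probability = product of independent per-trait probabilities
= 1/4 × 1/4 × 3/4 = 3/64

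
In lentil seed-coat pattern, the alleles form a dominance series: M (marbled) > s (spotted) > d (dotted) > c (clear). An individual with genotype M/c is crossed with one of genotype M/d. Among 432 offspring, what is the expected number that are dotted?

Cross: M/c × M/d
Allele dominance: M > s > d > c
Offspring genotypes: 1 M/M, 1 M/d, 1 M/c, 1 d/c
Phenotype counts: 3 marbled, 1 dotted
dotted: 1 out of 4 → fraction 1/4
Expected count = 1/4 × 432 = 108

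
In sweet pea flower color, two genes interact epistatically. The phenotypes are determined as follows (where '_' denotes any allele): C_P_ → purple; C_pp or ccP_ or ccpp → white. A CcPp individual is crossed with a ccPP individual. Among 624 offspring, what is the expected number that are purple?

Cross: CcPp × ccPP — consider each gene separately:
C gene: Cc × cc → 2 Cc, 2 cc → 2 C_ : 2 cc (out of 4)
P gene: Pp × PP → 2 PP, 2 Pp → 4 P_ (out of 4)
Genotype classes (out of 4 × 4 = 16): C_P_ = 2×4 = 8; ccP_ = 2×4 = 8
Apply the phenotype rules: C_P_ (8) → purple; ccP_ (8) → white
Phenotype counts (out of 16): 8 purple, 8 white
purple: 8 out of 16 → fraction 1/2
Expected count = 1/2 × 624 = 312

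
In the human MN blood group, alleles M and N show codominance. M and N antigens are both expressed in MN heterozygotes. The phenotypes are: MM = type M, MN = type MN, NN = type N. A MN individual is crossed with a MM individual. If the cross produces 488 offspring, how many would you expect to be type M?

Punnett square for MN × MM:
Offspring genotypes: 2 MM, 2 MN
Phenotype counts: 2 type M, 2 type MN
type M: 2 out of 4 → fraction 1/2
Expected count = 1/2 × 488 = 244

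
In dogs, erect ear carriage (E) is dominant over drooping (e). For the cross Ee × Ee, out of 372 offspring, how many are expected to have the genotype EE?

Punnett square for Ee × Ee:
Offspring genotypes: 1 EE, 2 Ee, 1 ee
Total offspring: 4
Count with target: 1
Probability: 1/4
Expected count = 1/4 × 372 = 93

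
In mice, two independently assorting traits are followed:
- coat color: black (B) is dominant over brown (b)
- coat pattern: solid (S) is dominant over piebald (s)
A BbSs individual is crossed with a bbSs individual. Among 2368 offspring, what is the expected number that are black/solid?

Dihybrid cross BbSs × bbSs — consider each gene separately:
coat color: Bb × bb → 2 Bb, 2 bb → 2 B_ : 2 bb (out of 4)
coat pattern: Ss × Ss → 1 SS, 2 Ss, 1 ss → 3 S_ : 1 ss (out of 4)
Combine (counts out of 4 × 4 = 16): black/solid (B_S_) = 2×3 = 6; black/piebald (B_ss) = 2×1 = 2; brown/solid (bbS_) = 2×3 = 6; brown/piebald (bbss) = 2×1 = 2
Phenotype counts (out of 16): 6 black/solid, 2 black/piebald, 6 brown/solid, 2 brown/piebald
black/solid: 6 out of 16 → fraction 3/8
Expected count = 3/8 × 2368 = 888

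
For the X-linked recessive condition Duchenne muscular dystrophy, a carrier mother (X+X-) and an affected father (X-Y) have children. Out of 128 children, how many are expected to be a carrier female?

Cross: X+X- × X-Y
Offspring: 1 X+X-, 1 X+Y, 1 X-X-, 1 X-Y
Probability of a carrier female: 1/4
Expected count = 1/4 × 128 = 32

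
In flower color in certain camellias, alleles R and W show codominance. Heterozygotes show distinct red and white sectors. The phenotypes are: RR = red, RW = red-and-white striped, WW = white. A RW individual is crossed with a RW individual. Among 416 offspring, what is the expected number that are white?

Punnett square for RW × RW:
Offspring genotypes: 1 RR, 2 RW, 1 WW
Phenotype counts: 1 red, 2 red-and-white striped, 1 white
white: 1 out of 4 → fraction 1/4
Expected count = 1/4 × 416 = 104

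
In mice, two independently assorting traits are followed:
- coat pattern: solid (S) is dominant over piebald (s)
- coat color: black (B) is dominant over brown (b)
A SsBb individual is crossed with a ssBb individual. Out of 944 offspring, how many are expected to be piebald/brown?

Dihybrid cross SsBb × ssBb — consider each gene separately:
coat pattern: Ss × ss → 2 Ss, 2 ss → 2 S_ : 2 ss (out of 4)
coat color: Bb × Bb → 1 BB, 2 Bb, 1 bb → 3 B_ : 1 bb (out of 4)
Combine (counts out of 4 × 4 = 16): solid/black (S_B_) = 2×3 = 6; solid/brown (S_bb) = 2×1 = 2; piebald/black (ssB_) = 2×3 = 6; piebald/brown (ssbb) = 2×1 = 2
Phenotype counts (out of 16): 6 solid/black, 2 solid/brown, 6 piebald/black, 2 piebald/brown
piebald/brown: 2 out of 16 → fraction 1/8
Expected count = 1/8 × 944 = 118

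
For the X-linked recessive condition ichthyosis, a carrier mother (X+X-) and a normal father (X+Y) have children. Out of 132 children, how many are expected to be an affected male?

Cross: X+X- × X+Y
Offspring: 1 X+X+, 1 X+Y, 1 X+X-, 1 X-Y
Probability of an affected male: 1/4
Expected count = 1/4 × 132 = 33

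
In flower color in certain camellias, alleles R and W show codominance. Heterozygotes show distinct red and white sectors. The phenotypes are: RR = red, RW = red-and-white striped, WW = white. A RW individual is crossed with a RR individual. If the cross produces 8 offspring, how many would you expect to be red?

Punnett square for RW × RR:
Offspring genotypes: 2 RR, 2 RW
Phenotype counts: 2 red, 2 red-and-white striped
red: 2 out of 4 → fraction 1/2
Expected count = 1/2 × 8 = 4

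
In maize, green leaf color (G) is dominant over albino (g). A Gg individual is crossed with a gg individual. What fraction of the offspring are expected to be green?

Punnett square for Gg × gg:
Offspring genotypes: 2 Gg, 2 gg
green: 2, albino: 2
green: 2 out of 4
Probability: 2/4 = 1/2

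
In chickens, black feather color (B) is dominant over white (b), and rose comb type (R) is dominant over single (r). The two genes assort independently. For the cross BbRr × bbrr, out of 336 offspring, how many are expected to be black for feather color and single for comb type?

Dihybrid cross BbRr × bbrr — consider each gene separately:
feather color: Bb × bb → 2 Bb, 2 bb → 2 B_ : 2 bb (out of 4)
comb type: Rr × rr → 2 Rr, 2 rr → 2 R_ : 2 rr (out of 4)
Looking for: black (B_) and single (rr)
P(black) = 2/4, P(single) = 2/4
P(both) = 2/4 × 2/4 = 4/16 = 1/4
Expected count = 1/4 × 336 = 84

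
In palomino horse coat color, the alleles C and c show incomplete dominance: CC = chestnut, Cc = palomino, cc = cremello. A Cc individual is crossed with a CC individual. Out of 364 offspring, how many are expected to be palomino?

Punnett square for Cc × CC:
Offspring genotypes: 2 CC, 2 Cc
Phenotype counts: 2 chestnut, 2 palomino
palomino: 2 out of 4 → fraction 1/2
Expected count = 1/2 × 364 = 182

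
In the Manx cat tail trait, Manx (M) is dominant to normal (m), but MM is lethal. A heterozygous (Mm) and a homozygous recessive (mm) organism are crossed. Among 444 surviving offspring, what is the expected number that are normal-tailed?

Cross: Mm × mm
Punnett square offspring (before lethality): 2 Mm, 2 mm
No MM offspring are produced in this cross.
normal-tailed: 2 out of 4 → fraction 1/2
Expected count = 1/2 × 444 = 222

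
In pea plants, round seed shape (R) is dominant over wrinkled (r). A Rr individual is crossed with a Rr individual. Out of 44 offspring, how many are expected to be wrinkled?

Punnett square for Rr × Rr:
Offspring genotypes: 1 RR, 2 Rr, 1 rr
round: 3, wrinkled: 1
wrinkled: 1 out of 4 → fraction 1/4
Expected count = 1/4 × 44 = 11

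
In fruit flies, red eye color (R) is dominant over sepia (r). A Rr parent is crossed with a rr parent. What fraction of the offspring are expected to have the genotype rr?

Punnett square for Rr × rr:
Offspring genotypes: 2 Rr, 2 rr
Total offspring: 4
Count with target: 2
Probability: 2/4 = 1/2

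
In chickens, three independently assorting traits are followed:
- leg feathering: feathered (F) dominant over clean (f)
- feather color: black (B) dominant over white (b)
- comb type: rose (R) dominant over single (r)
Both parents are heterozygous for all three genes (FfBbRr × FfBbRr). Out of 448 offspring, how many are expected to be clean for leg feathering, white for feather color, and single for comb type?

Trihybrid cross: FfBbRr × FfBbRr
Each trait segregates independently with a 3:1 phenotypic ratio, so each gene contributes 3/4 (dominant) or 1/4 (recessive).
Target: clean (leg feathering), white (feather color), single (comb type)
Probability = product of independent per-trait probabilities
= 1/4 × 1/4 × 1/4 = 1/64
Expected count = 1/64 × 448 = 7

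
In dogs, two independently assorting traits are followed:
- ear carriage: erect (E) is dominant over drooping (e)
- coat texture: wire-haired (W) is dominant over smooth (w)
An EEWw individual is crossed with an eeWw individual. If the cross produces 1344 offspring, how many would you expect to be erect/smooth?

Dihybrid cross EEWw × eeWw — consider each gene separately:
ear carriage: EE × ee → 4 Ee → 4 E_ (out of 4)
coat texture: Ww × Ww → 1 WW, 2 Ww, 1 ww → 3 W_ : 1 ww (out of 4)
Combine (counts out of 4 × 4 = 16): erect/wire-haired (E_W_) = 4×3 = 12; erect/smooth (E_ww) = 4×1 = 4
Phenotype counts (out of 16): 12 erect/wire-haired, 4 erect/smooth
erect/smooth: 4 out of 16 → fraction 1/4
Expected count = 1/4 × 1344 = 336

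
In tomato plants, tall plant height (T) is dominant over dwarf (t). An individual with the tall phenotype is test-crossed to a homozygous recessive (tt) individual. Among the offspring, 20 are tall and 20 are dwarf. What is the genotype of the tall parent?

Test cross: ? × tt
Offspring: 20 tall, 20 dwarf — approximately 1:1.
A 1:1 ratio in a test cross indicates the unknown parent is heterozygous (Tt).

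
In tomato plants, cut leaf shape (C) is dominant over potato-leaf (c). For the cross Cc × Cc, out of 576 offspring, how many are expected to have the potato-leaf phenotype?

Punnett square for Cc × Cc:
Offspring genotypes: 1 CC, 2 Cc, 1 cc
Total offspring: 4
Count with target: 1
Probability: 1/4
Expected count = 1/4 × 576 = 144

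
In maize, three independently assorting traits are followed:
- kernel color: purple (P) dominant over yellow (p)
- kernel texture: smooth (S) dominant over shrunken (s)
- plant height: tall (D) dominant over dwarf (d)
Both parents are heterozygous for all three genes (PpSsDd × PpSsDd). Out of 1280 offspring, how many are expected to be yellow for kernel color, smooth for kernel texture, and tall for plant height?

Trihybrid cross: PpSsDd × PpSsDd
Each trait segregates independently with a 3:1 phenotypic ratio, so each gene contributes 3/4 (dominant) or 1/4 (recessive).
Target: yellow (kernel color), smooth (kernel texture), tall (plant height)
Probability = product of independent per-trait probabilities
= 1/4 × 3/4 × 3/4 = 9/64
Expected count = 9/64 × 1280 = 180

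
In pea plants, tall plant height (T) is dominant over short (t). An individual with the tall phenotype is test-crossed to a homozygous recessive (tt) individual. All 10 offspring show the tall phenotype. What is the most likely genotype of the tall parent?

Test cross: ? × tt
All offspring are tall.
If the unknown parent were heterozygous (Tt), about half of 10 offspring would be short; none are. The unknown parent is most likely homozygous dominant (TT).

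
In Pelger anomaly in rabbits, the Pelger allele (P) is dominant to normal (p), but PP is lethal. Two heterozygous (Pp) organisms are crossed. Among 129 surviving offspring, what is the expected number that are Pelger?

Cross: Pp × Pp
Punnett square offspring (before lethality): 1 PP, 2 Pp, 1 pp
The PP genotype is lethal (embryos die); surviving offspring: 2 Pp, 1 pp
Pelger: 2 out of 3 → fraction 2/3
Expected count = 2/3 × 129 = 86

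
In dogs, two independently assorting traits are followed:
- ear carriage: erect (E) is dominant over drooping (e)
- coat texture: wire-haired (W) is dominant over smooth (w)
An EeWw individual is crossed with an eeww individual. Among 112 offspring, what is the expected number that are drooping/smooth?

Dihybrid cross EeWw × eeww — consider each gene separately:
ear carriage: Ee × ee → 2 Ee, 2 ee → 2 E_ : 2 ee (out of 4)
coat texture: Ww × ww → 2 Ww, 2 ww → 2 W_ : 2 ww (out of 4)
Combine (counts out of 4 × 4 = 16): erect/wire-haired (E_W_) = 2×2 = 4; erect/smooth (E_ww) = 2×2 = 4; drooping/wire-haired (eeW_) = 2×2 = 4; drooping/smooth (eeww) = 2×2 = 4
Phenotype counts (out of 16): 4 erect/wire-haired, 4 erect/smooth, 4 drooping/wire-haired, 4 drooping/smooth
drooping/smooth: 4 out of 16 → fraction 1/4
Expected count = 1/4 × 112 = 28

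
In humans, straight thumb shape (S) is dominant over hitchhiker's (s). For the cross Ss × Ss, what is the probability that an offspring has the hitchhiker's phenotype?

Punnett square for Ss × Ss:
Offspring genotypes: 1 SS, 2 Ss, 1 ss
Total offspring: 4
Count with target: 1
Probability: 1/4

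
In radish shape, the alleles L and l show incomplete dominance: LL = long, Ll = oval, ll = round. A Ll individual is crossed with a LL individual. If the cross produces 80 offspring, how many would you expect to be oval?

Punnett square for Ll × LL:
Offspring genotypes: 2 LL, 2 Ll
Phenotype counts: 2 long, 2 oval
oval: 2 out of 4 → fraction 1/2
Expected count = 1/2 × 80 = 40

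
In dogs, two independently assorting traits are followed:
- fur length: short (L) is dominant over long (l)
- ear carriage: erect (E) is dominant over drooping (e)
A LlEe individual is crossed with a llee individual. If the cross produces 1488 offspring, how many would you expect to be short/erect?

Dihybrid cross LlEe × llee — consider each gene separately:
fur length: Ll × ll → 2 Ll, 2 ll → 2 L_ : 2 ll (out of 4)
ear carriage: Ee × ee → 2 Ee, 2 ee → 2 E_ : 2 ee (out of 4)
Combine (counts out of 4 × 4 = 16): short/erect (L_E_) = 2×2 = 4; short/drooping (L_ee) = 2×2 = 4; long/erect (llE_) = 2×2 = 4; long/drooping (llee) = 2×2 = 4
Phenotype counts (out of 16): 4 short/erect, 4 short/drooping, 4 long/erect, 4 long/drooping
short/erect: 4 out of 16 → fraction 1/4
Expected count = 1/4 × 1488 = 372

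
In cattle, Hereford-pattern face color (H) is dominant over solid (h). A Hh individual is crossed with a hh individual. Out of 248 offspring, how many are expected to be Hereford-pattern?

Punnett square for Hh × hh:
Offspring genotypes: 2 Hh, 2 hh
Hereford-pattern: 2, solid: 2
Hereford-pattern: 2 out of 4 → fraction 1/2
Expected count = 1/2 × 248 = 124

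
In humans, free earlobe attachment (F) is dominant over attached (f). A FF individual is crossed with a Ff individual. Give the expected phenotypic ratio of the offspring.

Punnett square for FF × Ff:
Offspring genotypes: 2 FF, 2 Ff
free: 4, attached: 0
Ratio: all free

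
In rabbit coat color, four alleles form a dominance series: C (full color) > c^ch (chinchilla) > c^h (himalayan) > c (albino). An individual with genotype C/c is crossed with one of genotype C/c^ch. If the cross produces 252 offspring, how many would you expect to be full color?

Cross: C/c × C/c^ch
Allele dominance: C > c^ch > c^h > c
Offspring genotypes: 1 C/C, 1 C/c^ch, 1 C/c, 1 c^ch/c
Phenotype counts: 3 full color, 1 chinchilla
full color: 3 out of 4 → fraction 3/4
Expected count = 3/4 × 252 = 189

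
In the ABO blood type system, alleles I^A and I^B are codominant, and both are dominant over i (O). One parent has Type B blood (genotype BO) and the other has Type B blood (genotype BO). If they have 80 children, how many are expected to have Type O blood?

Cross: BO × BO
Possible offspring genotypes: 1 BB, 2 BO, 1 OO
Blood type counts: 3 Type B, 1 Type O
Probability of Type O: 1/4
Expected count = 1/4 × 80 = 20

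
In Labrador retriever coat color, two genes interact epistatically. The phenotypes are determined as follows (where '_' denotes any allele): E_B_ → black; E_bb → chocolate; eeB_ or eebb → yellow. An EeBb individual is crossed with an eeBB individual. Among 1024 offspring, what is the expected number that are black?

Cross: EeBb × eeBB — consider each gene separately:
E gene: Ee × ee → 2 Ee, 2 ee → 2 E_ : 2 ee (out of 4)
B gene: Bb × BB → 2 BB, 2 Bb → 4 B_ (out of 4)
Genotype classes (out of 4 × 4 = 16): E_B_ = 2×4 = 8; eeB_ = 2×4 = 8
Apply the phenotype rules: E_B_ (8) → black; eeB_ (8) → yellow
Phenotype counts (out of 16): 8 black, 8 yellow
black: 8 out of 16 → fraction 1/2
Expected count = 1/2 × 1024 = 512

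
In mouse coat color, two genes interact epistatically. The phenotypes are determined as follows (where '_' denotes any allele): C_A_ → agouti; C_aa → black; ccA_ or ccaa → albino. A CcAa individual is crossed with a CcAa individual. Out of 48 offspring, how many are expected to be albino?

Cross: CcAa × CcAa — consider each gene separately:
C gene: Cc × Cc → 1 CC, 2 Cc, 1 cc → 3 C_ : 1 cc (out of 4)
A gene: Aa × Aa → 1 AA, 2 Aa, 1 aa → 3 A_ : 1 aa (out of 4)
Genotype classes (out of 4 × 4 = 16): C_A_ = 3×3 = 9; C_aa = 3×1 = 3; ccA_ = 1×3 = 3; ccaa = 1×1 = 1
Apply the phenotype rules: C_A_ (9) → agouti; C_aa (3) → black; ccA_ (3) + ccaa (1) → albino
Phenotype counts (out of 16): 9 agouti, 3 black, 4 albino
albino: 4 out of 16 → fraction 1/4
Expected count = 1/4 × 48 = 12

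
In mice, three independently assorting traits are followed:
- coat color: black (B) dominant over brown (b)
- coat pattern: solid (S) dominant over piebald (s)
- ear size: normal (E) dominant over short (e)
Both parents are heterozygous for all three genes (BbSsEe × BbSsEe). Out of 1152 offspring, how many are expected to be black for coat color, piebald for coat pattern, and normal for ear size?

Trihybrid cross: BbSsEe × BbSsEe
Each trait segregates independently with a 3:1 phenotypic ratio, so each gene contributes 3/4 (dominant) or 1/4 (recessive).
Target: black (coat color), piebald (coat pattern), normal (ear size)
Probability = product of independent per-trait probabilities
= 3/4 × 1/4 × 3/4 = 9/64
Expected count = 9/64 × 1152 = 162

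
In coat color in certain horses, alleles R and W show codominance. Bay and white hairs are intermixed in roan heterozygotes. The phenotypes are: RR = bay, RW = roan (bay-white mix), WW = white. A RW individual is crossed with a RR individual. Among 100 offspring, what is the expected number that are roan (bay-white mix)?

Punnett square for RW × RR:
Offspring genotypes: 2 RR, 2 RW
Phenotype counts: 2 bay, 2 roan (bay-white mix)
roan (bay-white mix): 2 out of 4 → fraction 1/2
Expected count = 1/2 × 100 = 50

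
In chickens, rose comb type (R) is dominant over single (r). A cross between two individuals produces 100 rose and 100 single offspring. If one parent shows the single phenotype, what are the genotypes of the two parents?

Observed offspring: 100 rose, 100 single
The observed ratio simplifies to 1:1. One parent shows single, so its genotype must be rr. A 1:1 offspring split requires the other parent to be heterozygous (Rr).
Parent genotypes: rr × Rr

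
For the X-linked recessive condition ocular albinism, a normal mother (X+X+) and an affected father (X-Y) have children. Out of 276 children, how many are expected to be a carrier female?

Cross: X+X+ × X-Y
Offspring: 2 X+X-, 2 X+Y
Probability of a carrier female: 2/4 = 1/2
Expected count = 1/2 × 276 = 138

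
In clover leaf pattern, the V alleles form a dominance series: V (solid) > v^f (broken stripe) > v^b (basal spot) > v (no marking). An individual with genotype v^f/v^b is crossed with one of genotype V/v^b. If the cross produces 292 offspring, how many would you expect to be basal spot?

Cross: v^f/v^b × V/v^b
Allele dominance: V > v^f > v^b > v
Offspring genotypes: 1 V/v^f, 1 v^f/v^b, 1 V/v^b, 1 v^b/v^b
Phenotype counts: 2 solid, 1 broken stripe, 1 basal spot
basal spot: 1 out of 4 → fraction 1/4
Expected count = 1/4 × 292 = 73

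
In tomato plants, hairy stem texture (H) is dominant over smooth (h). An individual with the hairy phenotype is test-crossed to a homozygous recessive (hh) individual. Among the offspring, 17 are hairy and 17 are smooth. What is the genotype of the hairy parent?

Test cross: ? × hh
Offspring: 17 hairy, 17 smooth — approximately 1:1.
A 1:1 ratio in a test cross indicates the unknown parent is heterozygous (Hh).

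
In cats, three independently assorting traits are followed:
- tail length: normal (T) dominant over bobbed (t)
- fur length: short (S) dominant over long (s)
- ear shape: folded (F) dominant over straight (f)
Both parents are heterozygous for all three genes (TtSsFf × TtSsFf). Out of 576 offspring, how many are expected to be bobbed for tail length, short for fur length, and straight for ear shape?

Trihybrid cross: TtSsFf × TtSsFf
Each trait segregates independently with a 3:1 phenotypic ratio, so each gene contributes 3/4 (dominant) or 1/4 (recessive).
Target: bobbed (tail length), short (fur length), straight (ear shape)
Probability = product of independent per-trait probabilities
= 1/4 × 3/4 × 1/4 = 3/64
Expected count = 3/64 × 576 = 27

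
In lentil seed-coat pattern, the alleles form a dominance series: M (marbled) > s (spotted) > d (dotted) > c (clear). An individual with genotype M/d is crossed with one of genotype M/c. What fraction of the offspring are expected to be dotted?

Cross: M/d × M/c
Allele dominance: M > s > d > c
Offspring genotypes: 1 M/M, 1 M/c, 1 M/d, 1 d/c
Phenotype counts: 3 marbled, 1 dotted
dotted: 1 out of 4
Probability: 1/4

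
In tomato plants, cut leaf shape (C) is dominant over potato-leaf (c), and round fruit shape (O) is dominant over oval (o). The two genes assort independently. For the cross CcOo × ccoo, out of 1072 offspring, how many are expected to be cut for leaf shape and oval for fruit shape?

Dihybrid cross CcOo × ccoo — consider each gene separately:
leaf shape: Cc × cc → 2 Cc, 2 cc → 2 C_ : 2 cc (out of 4)
fruit shape: Oo × oo → 2 Oo, 2 oo → 2 O_ : 2 oo (out of 4)
Looking for: cut (C_) and oval (oo)
P(cut) = 2/4, P(oval) = 2/4
P(both) = 2/4 × 2/4 = 4/16 = 1/4
Expected count = 1/4 × 1072 = 268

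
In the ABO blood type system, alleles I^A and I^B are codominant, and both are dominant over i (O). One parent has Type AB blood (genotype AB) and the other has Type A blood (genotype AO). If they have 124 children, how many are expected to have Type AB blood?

Cross: AB × AO
Possible offspring genotypes: 1 AA, 1 AO, 1 AB, 1 BO
Blood type counts: 2 Type A, 1 Type AB, 1 Type B
Probability of Type AB: 1/4
Expected count = 1/4 × 124 = 31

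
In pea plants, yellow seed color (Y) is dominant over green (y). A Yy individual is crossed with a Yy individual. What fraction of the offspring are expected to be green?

Punnett square for Yy × Yy:
Offspring genotypes: 1 YY, 2 Yy, 1 yy
yellow: 3, green: 1
green: 1 out of 4
Probability: 1/4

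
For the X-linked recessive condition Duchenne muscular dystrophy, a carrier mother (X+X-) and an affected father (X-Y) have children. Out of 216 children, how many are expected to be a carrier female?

Cross: X+X- × X-Y
Offspring: 1 X+X-, 1 X+Y, 1 X-X-, 1 X-Y
Probability of a carrier female: 1/4
Expected count = 1/4 × 216 = 54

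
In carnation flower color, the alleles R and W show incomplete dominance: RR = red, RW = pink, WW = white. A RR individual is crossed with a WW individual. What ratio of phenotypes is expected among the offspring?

Punnett square for RR × WW:
Offspring genotypes: 4 RW
Phenotype counts: 4 pink
Ratio: all pink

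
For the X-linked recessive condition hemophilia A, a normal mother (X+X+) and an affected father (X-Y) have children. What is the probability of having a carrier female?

Cross: X+X+ × X-Y
Offspring: 2 X+X-, 2 X+Y
Probability of a carrier female: 2/4 = 1/2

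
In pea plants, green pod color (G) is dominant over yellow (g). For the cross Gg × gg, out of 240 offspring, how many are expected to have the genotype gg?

Punnett square for Gg × gg:
Offspring genotypes: 2 Gg, 2 gg
Total offspring: 4
Count with target: 2
Probability: 2/4 = 1/2
Expected count = 1/2 × 240 = 120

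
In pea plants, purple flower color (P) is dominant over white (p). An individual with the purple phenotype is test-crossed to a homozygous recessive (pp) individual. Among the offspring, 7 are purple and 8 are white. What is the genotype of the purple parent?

Test cross: ? × pp
Offspring: 7 purple, 8 white — approximately 1:1.
A 1:1 ratio in a test cross indicates the unknown parent is heterozygous (Pp).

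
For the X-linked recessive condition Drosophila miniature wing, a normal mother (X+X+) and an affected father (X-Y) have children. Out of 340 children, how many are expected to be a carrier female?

Cross: X+X+ × X-Y
Offspring: 2 X+X-, 2 X+Y
Probability of a carrier female: 2/4 = 1/2
Expected count = 1/2 × 340 = 170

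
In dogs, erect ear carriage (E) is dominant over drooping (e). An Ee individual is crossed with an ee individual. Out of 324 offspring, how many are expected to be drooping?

Punnett square for Ee × ee:
Offspring genotypes: 2 Ee, 2 ee
erect: 2, drooping: 2
drooping: 2 out of 4 → fraction 1/2
Expected count = 1/2 × 324 = 162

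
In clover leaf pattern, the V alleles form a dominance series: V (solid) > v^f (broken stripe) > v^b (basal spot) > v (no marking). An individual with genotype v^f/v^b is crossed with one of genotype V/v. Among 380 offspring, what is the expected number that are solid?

Cross: v^f/v^b × V/v
Allele dominance: V > v^f > v^b > v
Offspring genotypes: 1 V/v^f, 1 v^f/v, 1 V/v^b, 1 v^b/v
Phenotype counts: 2 solid, 1 broken stripe, 1 basal spot
solid: 2 out of 4 → fraction 1/2
Expected count = 1/2 × 380 = 190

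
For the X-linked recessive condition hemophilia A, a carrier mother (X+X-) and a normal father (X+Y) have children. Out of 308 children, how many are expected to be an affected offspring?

Cross: X+X- × X+Y
Offspring: 1 X+X+, 1 X+Y, 1 X+X-, 1 X-Y
Probability of an affected offspring: 1/4
Expected count = 1/4 × 308 = 77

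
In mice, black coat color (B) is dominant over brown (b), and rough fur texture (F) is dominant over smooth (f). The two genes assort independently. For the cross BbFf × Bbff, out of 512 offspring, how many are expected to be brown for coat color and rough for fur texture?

Dihybrid cross BbFf × Bbff — consider each gene separately:
coat color: Bb × Bb → 1 BB, 2 Bb, 1 bb → 3 B_ : 1 bb (out of 4)
fur texture: Ff × ff → 2 Ff, 2 ff → 2 F_ : 2 ff (out of 4)
Looking for: brown (bb) and rough (F_)
P(brown) = 1/4, P(rough) = 2/4
P(both) = 1/4 × 2/4 = 2/16 = 1/8
Expected count = 1/8 × 512 = 64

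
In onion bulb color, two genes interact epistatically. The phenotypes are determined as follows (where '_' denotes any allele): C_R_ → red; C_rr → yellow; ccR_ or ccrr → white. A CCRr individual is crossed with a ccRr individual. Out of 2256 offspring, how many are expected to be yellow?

Cross: CCRr × ccRr — consider each gene separately:
C gene: CC × cc → 4 Cc → 4 C_ (out of 4)
R gene: Rr × Rr → 1 RR, 2 Rr, 1 rr → 3 R_ : 1 rr (out of 4)
Genotype classes (out of 4 × 4 = 16): C_R_ = 4×3 = 12; C_rr = 4×1 = 4
Apply the phenotype rules: C_R_ (12) → red; C_rr (4) → yellow
Phenotype counts (out of 16): 12 red, 4 yellow
yellow: 4 out of 16 → fraction 1/4
Expected count = 1/4 × 2256 = 564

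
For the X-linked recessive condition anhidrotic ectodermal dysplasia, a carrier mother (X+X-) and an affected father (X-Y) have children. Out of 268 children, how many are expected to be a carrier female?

Cross: X+X- × X-Y
Offspring: 1 X+X-, 1 X+Y, 1 X-X-, 1 X-Y
Probability of a carrier female: 1/4
Expected count = 1/4 × 268 = 67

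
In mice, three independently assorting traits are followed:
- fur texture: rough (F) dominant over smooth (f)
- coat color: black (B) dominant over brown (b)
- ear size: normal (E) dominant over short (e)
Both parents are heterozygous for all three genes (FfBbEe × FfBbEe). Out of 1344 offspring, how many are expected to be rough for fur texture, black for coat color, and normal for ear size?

Trihybrid cross: FfBbEe × FfBbEe
Each trait segregates independently with a 3:1 phenotypic ratio, so each gene contributes 3/4 (dominant) or 1/4 (recessive).
Target: rough (fur texture), black (coat color), normal (ear size)
Probability = product of independent per-trait probabilities
= 3/4 × 3/4 × 3/4 = 27/64
Expected count = 27/64 × 1344 = 567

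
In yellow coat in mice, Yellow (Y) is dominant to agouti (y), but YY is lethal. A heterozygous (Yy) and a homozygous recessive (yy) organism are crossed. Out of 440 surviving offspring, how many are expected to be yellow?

Cross: Yy × yy
Punnett square offspring (before lethality): 2 Yy, 2 yy
No YY offspring are produced in this cross.
yellow: 2 out of 4 → fraction 1/2
Expected count = 1/2 × 440 = 220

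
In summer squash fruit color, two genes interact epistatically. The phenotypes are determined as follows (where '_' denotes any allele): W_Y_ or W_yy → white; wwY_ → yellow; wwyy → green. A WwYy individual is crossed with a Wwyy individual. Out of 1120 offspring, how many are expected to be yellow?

Cross: WwYy × Wwyy — consider each gene separately:
W gene: Ww × Ww → 1 WW, 2 Ww, 1 ww → 3 W_ : 1 ww (out of 4)
Y gene: Yy × yy → 2 Yy, 2 yy → 2 Y_ : 2 yy (out of 4)
Genotype classes (out of 4 × 4 = 16): W_Y_ = 3×2 = 6; W_yy = 3×2 = 6; wwY_ = 1×2 = 2; wwyy = 1×2 = 2
Apply the phenotype rules: W_Y_ (6) + W_yy (6) → white; wwY_ (2) → yellow; wwyy (2) → green
Phenotype counts (out of 16): 12 white, 2 yellow, 2 green
yellow: 2 out of 16 → fraction 1/8
Expected count = 1/8 × 1120 = 140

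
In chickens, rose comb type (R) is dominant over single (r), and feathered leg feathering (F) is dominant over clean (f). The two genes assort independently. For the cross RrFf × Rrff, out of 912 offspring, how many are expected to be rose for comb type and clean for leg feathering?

Dihybrid cross RrFf × Rrff — consider each gene separately:
comb type: Rr × Rr → 1 RR, 2 Rr, 1 rr → 3 R_ : 1 rr (out of 4)
leg feathering: Ff × ff → 2 Ff, 2 ff → 2 F_ : 2 ff (out of 4)
Looking for: rose (R_) and clean (ff)
P(rose) = 3/4, P(clean) = 2/4
P(both) = 3/4 × 2/4 = 6/16 = 3/8
Expected count = 3/8 × 912 = 342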